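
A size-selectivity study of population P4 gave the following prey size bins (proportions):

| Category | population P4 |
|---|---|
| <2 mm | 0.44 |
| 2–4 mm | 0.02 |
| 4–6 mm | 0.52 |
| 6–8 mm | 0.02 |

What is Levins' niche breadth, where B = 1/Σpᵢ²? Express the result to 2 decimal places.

Σpᵢ² = 0.44² + 0.02² + 0.52² + 0.02² = 0.1936 + 0.0004 + 0.2704 + 0.0004 = 0.4648
B = 1 / 0.4648 = 2.1515

2.15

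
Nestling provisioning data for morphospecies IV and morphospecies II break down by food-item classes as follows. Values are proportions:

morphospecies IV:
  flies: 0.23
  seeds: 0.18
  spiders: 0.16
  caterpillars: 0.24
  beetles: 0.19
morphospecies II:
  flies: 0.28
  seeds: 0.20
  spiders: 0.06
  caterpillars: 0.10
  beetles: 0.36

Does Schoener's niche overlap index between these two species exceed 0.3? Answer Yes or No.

Yes

Σ|p₁ᵢ − p₂ᵢ| = 0.05 + 0.02 + 0.10 + 0.14 + 0.17 = 0.48
D = 1 − ½ × 0.48 = 1 − 0.240 = 0.7600
D = 0.7600 > 0.3 → Yes.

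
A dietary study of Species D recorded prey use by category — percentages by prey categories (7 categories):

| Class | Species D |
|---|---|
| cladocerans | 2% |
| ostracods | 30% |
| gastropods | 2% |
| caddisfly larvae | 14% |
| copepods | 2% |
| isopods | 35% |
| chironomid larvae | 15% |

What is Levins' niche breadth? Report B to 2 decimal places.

3.91

Convert percentages to proportions (divide by 100).
Σpᵢ² = 0.02² + 0.30² + 0.02² + 0.14² + 0.02² + 0.35² + 0.15² = 0.0004 + 0.0900 + 0.0004 + 0.0196 + 0.0004 + 0.1225 + 0.0225 = 0.2558
B = 1 / 0.2558 = 3.9093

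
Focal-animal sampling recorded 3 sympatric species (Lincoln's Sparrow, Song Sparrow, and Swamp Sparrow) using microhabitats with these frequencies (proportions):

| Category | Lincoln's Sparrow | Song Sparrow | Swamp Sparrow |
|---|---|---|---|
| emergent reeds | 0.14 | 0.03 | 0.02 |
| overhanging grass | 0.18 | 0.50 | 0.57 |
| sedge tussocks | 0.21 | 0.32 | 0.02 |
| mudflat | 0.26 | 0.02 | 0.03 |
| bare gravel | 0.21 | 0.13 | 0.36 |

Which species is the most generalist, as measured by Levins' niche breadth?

Σp_Lincᵢ² = 0.14² + 0.18² + 0.21² + 0.26² + 0.21² = 0.0196 + 0.0324 + 0.0441 + 0.0676 + 0.0441 = 0.2078
B_Linc = 1 / 0.2078 = 4.8123
Σp_Songᵢ² = 0.03² + 0.50² + 0.32² + 0.02² + 0.13² = 0.0009 + 0.2500 + 0.1024 + 0.0004 + 0.0169 = 0.3706
B_Song = 1 / 0.3706 = 2.6983
Σp_Swamᵢ² = 0.02² + 0.57² + 0.02² + 0.03² + 0.36² = 0.0004 + 0.3249 + 0.0004 + 0.0009 + 0.1296 = 0.4562
B_Swam = 1 / 0.4562 = 2.1920
Highest B → broadest niche (most generalist): Lincoln's Sparrow (B = 4.81).

Lincoln's Sparrow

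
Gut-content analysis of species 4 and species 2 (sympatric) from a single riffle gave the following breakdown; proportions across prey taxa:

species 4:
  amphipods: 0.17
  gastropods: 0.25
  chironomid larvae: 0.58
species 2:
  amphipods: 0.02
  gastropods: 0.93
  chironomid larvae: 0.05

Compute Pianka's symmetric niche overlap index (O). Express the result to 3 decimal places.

Σ p₁ᵢp₂ᵢ = 0.0034 + 0.2325 + 0.0290 = 0.2649
Σp_1ᵢ² = 0.17² + 0.25² + 0.58² = 0.0289 + 0.0625 + 0.3364 = 0.4278
Σp_2ᵢ² = 0.02² + 0.93² + 0.05² = 0.0004 + 0.8649 + 0.0025 = 0.8678
O = 0.2649 / √(0.4278 × 0.8678) = 0.2649 / 0.609299 = 0.43476

0.435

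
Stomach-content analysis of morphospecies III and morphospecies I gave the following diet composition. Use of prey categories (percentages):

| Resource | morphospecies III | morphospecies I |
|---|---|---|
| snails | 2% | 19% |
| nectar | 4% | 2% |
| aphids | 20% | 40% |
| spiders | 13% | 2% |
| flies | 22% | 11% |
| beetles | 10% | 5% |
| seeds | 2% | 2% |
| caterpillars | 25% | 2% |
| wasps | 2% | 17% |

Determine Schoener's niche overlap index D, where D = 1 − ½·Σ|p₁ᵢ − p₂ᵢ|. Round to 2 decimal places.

Convert percentages to proportions (divide by 100).
Σ|p₁ᵢ − p₂ᵢ| = 0.17 + 0.02 + 0.20 + 0.11 + 0.11 + 0.05 + 0.00 + 0.23 + 0.15 = 1.04
D = 1 − ½ × 1.04 = 1 − 0.520 = 0.4800

0.48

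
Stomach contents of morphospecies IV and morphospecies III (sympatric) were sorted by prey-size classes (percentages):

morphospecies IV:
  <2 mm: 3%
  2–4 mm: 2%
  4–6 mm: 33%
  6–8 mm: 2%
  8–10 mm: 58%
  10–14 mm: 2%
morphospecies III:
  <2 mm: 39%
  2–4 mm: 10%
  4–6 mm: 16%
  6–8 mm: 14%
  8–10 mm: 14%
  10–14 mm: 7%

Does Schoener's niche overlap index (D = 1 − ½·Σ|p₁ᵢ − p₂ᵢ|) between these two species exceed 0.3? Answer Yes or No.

Yes

Convert percentages to proportions (divide by 100).
Σ|p₁ᵢ − p₂ᵢ| = 0.36 + 0.08 + 0.17 + 0.12 + 0.44 + 0.05 = 1.22
D = 1 − ½ × 1.22 = 1 − 0.610 = 0.3900
D = 0.3900 > 0.3 → Yes.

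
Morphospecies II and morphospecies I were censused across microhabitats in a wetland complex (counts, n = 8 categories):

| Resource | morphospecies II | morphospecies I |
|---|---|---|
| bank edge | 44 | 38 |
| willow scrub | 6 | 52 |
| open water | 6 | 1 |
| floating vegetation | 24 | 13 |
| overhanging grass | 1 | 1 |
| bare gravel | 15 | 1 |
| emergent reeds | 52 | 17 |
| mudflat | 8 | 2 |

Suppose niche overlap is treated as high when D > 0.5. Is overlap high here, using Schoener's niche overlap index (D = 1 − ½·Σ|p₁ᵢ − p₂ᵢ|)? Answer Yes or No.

Proportions for morphospecies II (n=156): 44/156=0.2821, 6/156=0.0385, 6/156=0.0385, 24/156=0.1538, 1/156=0.0064, 15/156=0.0962, 52/156=0.3333, 8/156=0.0513
Proportions for morphospecies I (n=125): 38/125=0.3040, 52/125=0.4160, 1/125=0.0080, 13/125=0.1040, 1/125=0.0080, 1/125=0.0080, 17/125=0.1360, 2/125=0.0160
Σ|p₁ᵢ − p₂ᵢ| = 0.0219 + 0.3775 + 0.0305 + 0.0498 + 0.0016 + 0.0882 + 0.1973 + 0.0353 = 0.8021
D = 1 − ½ × 0.8021 = 1 − 0.40105 = 0.59895
D = 0.59895 > 0.5 → Yes.

Yes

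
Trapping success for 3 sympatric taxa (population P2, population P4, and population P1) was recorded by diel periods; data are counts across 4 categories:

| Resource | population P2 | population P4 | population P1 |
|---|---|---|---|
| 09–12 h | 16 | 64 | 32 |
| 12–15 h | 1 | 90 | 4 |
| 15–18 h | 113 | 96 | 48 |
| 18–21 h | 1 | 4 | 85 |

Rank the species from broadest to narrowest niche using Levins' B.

population P4 > population P1 > population P2

Proportions for population P2 (n=131): 16/131=0.1221, 1/131=0.0076, 113/131=0.8626, 1/131=0.0076
Proportions for population P4 (n=254): 64/254=0.2520, 90/254=0.3543, 96/254=0.3780, 4/254=0.0157
Proportions for population P1 (n=169): 32/169=0.1893, 4/169=0.0237, 48/169=0.2840, 85/169=0.5030
Σp_P2ᵢ² = 0.1221² + 0.0076² + 0.8626² + 0.0076² = 0.014908 + 0.000058 + 0.744079 + 0.000058 = 0.759103
B_P2 = 1 / 0.759103 = 1.3173
Σp_P4ᵢ² = 0.2520² + 0.3543² + 0.3780² + 0.0157² = 0.063504 + 0.125528 + 0.142884 + 0.000246 = 0.332162
B_P4 = 1 / 0.332162 = 3.0106
Σp_P1ᵢ² = 0.1893² + 0.0237² + 0.2840² + 0.5030² = 0.035834 + 0.000562 + 0.080656 + 0.253009 = 0.370061
B_P1 = 1 / 0.370061 = 2.7023
Ranking by B (broadest → narrowest): population P4 (3.01) > population P1 (2.70) > population P2 (1.32)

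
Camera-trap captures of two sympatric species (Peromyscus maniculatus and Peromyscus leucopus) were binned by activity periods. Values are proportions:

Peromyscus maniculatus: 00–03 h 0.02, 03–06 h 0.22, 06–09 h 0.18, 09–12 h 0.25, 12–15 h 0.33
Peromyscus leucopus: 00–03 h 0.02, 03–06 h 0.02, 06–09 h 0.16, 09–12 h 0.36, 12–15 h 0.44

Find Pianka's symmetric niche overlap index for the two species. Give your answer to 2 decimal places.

Σ p₁ᵢp₂ᵢ = 0.0004 + 0.0044 + 0.0288 + 0.0900 + 0.1452 = 0.2688
Σp_1ᵢ² = 0.02² + 0.22² + 0.18² + 0.25² + 0.33² = 0.0004 + 0.0484 + 0.0324 + 0.0625 + 0.1089 = 0.2526
Σp_2ᵢ² = 0.02² + 0.02² + 0.16² + 0.36² + 0.44² = 0.0004 + 0.0004 + 0.0256 + 0.1296 + 0.1936 = 0.3496
O = 0.2688 / √(0.2526 × 0.3496) = 0.2688 / 0.29717 = 0.9045

0.90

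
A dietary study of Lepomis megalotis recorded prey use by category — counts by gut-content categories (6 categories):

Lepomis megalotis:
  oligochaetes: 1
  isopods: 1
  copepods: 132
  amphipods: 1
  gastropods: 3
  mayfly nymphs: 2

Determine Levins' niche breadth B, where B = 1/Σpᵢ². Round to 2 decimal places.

Proportions for Lepomis megalotis (n=140): 1/140=0.0071, 1/140=0.0071, 132/140=0.9429, 1/140=0.0071, 3/140=0.0214, 2/140=0.0143
Σpᵢ² = 0.0071² + 0.0071² + 0.9429² + 0.0071² + 0.0214² + 0.0143² = 0.000050 + 0.000050 + 0.889060 + 0.000050 + 0.000458 + 0.000204 = 0.889872
B = 1 / 0.889872 = 1.1238

1.12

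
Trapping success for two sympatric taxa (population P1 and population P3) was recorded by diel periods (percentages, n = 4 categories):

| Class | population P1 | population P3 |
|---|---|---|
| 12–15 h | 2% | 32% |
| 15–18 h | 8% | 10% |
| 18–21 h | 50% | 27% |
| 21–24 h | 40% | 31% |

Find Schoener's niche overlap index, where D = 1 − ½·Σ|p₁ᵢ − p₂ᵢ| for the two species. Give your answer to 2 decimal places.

0.68

Convert percentages to proportions (divide by 100).
Σ|p₁ᵢ − p₂ᵢ| = 0.30 + 0.02 + 0.23 + 0.09 = 0.64
D = 1 − ½ × 0.64 = 1 − 0.320 = 0.6800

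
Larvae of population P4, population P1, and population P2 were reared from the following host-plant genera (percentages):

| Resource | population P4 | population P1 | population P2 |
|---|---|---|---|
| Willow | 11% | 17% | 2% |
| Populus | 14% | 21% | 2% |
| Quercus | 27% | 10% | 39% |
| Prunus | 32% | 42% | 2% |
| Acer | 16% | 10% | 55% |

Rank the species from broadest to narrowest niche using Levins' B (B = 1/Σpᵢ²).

Convert percentages to proportions (divide by 100).
Σp_P4ᵢ² = 0.11² + 0.14² + 0.27² + 0.32² + 0.16² = 0.0121 + 0.0196 + 0.0729 + 0.1024 + 0.0256 = 0.2326
B_P4 = 1 / 0.2326 = 4.2992
Σp_P1ᵢ² = 0.17² + 0.21² + 0.10² + 0.42² + 0.10² = 0.0289 + 0.0441 + 0.0100 + 0.1764 + 0.0100 = 0.2694
B_P1 = 1 / 0.2694 = 3.7120
Σp_P2ᵢ² = 0.02² + 0.02² + 0.39² + 0.02² + 0.55² = 0.0004 + 0.0004 + 0.1521 + 0.0004 + 0.3025 = 0.4558
B_P2 = 1 / 0.4558 = 2.1939
Ranking by B (broadest → narrowest): population P4 (4.30) > population P1 (3.71) > population P2 (2.19)

population P4 > population P1 > population P2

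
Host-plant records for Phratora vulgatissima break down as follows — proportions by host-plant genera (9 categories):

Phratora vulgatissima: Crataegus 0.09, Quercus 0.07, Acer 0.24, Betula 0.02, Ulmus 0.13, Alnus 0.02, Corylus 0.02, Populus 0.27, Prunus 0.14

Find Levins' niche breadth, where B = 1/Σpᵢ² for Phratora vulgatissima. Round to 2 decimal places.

5.52

Σpᵢ² = 0.09² + 0.07² + 0.24² + 0.02² + 0.13² + 0.02² + 0.02² + 0.27² + 0.14² = 0.0081 + 0.0049 + 0.0576 + 0.0004 + 0.0169 + 0.0004 + 0.0004 + 0.0729 + 0.0196 = 0.1812
B = 1 / 0.1812 = 5.5188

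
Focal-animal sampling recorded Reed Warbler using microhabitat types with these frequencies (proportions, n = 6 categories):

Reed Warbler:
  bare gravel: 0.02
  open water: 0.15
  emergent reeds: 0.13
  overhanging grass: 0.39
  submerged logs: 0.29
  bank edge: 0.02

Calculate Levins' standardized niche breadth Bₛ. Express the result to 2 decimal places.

Σpᵢ² = 0.02² + 0.15² + 0.13² + 0.39² + 0.29² + 0.02² = 0.0004 + 0.0225 + 0.0169 + 0.1521 + 0.0841 + 0.0004 = 0.2764
B = 1 / 0.2764 = 3.6179
Bₛ = (B − 1)/(n − 1) = (3.6179 − 1)/(6 − 1) = 2.6179/5 = 0.5236

0.52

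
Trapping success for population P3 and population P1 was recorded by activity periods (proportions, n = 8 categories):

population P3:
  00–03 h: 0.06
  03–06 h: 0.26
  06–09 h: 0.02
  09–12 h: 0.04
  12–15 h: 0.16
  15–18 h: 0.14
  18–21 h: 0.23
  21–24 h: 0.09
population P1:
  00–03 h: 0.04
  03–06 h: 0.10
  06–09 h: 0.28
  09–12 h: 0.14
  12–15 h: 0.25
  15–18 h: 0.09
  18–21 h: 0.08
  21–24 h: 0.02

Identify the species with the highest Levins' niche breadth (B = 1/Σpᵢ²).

Σp_P3ᵢ² = 0.06² + 0.26² + 0.02² + 0.04² + 0.16² + 0.14² + 0.23² + 0.09² = 0.0036 + 0.0676 + 0.0004 + 0.0016 + 0.0256 + 0.0196 + 0.0529 + 0.0081 = 0.1794
B_P3 = 1 / 0.1794 = 5.5741
Σp_P1ᵢ² = 0.04² + 0.10² + 0.28² + 0.14² + 0.25² + 0.09² + 0.08² + 0.02² = 0.0016 + 0.0100 + 0.0784 + 0.0196 + 0.0625 + 0.0081 + 0.0064 + 0.0004 = 0.1870
B_P1 = 1 / 0.1870 = 5.3476
Highest B → broadest niche (most generalist): population P3 (B = 5.57).

population P3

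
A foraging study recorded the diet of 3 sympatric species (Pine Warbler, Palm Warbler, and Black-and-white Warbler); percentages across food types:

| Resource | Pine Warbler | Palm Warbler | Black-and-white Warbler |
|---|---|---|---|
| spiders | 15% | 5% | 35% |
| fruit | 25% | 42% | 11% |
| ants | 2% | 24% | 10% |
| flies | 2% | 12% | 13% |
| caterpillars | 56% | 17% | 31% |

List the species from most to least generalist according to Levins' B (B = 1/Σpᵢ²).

Black-and-white Warbler > Palm Warbler > Pine Warbler

Convert percentages to proportions (divide by 100).
Σp_Pineᵢ² = 0.15² + 0.25² + 0.02² + 0.02² + 0.56² = 0.0225 + 0.0625 + 0.0004 + 0.0004 + 0.3136 = 0.3994
B_Pine = 1 / 0.3994 = 2.5038
Σp_Palmᵢ² = 0.05² + 0.42² + 0.24² + 0.12² + 0.17² = 0.0025 + 0.1764 + 0.0576 + 0.0144 + 0.0289 = 0.2798
B_Palm = 1 / 0.2798 = 3.5740
Σp_Blacᵢ² = 0.35² + 0.11² + 0.10² + 0.13² + 0.31² = 0.1225 + 0.0121 + 0.0100 + 0.0169 + 0.0961 = 0.2576
B_Blac = 1 / 0.2576 = 3.8820
Ranking by B (broadest → narrowest): Black-and-white Warbler (3.88) > Palm Warbler (3.57) > Pine Warbler (2.50)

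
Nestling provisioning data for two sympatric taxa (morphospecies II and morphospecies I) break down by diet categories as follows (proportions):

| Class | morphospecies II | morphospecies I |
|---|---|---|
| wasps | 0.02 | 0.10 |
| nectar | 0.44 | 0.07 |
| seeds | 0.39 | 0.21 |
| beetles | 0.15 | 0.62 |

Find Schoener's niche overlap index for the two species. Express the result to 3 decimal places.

0.450

Σ|p₁ᵢ − p₂ᵢ| = 0.08 + 0.37 + 0.18 + 0.47 = 1.10
D = 1 − ½ × 1.10 = 1 − 0.550 = 0.45000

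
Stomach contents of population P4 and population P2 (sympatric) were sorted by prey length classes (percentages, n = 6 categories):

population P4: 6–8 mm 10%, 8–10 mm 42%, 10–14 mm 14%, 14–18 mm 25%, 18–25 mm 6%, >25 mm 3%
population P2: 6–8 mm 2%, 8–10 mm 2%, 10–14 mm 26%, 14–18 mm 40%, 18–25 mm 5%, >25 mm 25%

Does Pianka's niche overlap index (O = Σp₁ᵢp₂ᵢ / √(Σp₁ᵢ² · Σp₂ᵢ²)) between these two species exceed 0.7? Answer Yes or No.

No

Convert percentages to proportions (divide by 100).
Σ p₁ᵢp₂ᵢ = 0.0020 + 0.0084 + 0.0364 + 0.1000 + 0.0030 + 0.0075 = 0.1573
Σp_1ᵢ² = 0.10² + 0.42² + 0.14² + 0.25² + 0.06² + 0.03² = 0.0100 + 0.1764 + 0.0196 + 0.0625 + 0.0036 + 0.0009 = 0.2730
Σp_2ᵢ² = 0.02² + 0.02² + 0.26² + 0.40² + 0.05² + 0.25² = 0.0004 + 0.0004 + 0.0676 + 0.1600 + 0.0025 + 0.0625 = 0.2934
O = 0.1573 / √(0.2730 × 0.2934) = 0.1573 / 0.28302 = 0.5558
O = 0.5558 < 0.7 → No.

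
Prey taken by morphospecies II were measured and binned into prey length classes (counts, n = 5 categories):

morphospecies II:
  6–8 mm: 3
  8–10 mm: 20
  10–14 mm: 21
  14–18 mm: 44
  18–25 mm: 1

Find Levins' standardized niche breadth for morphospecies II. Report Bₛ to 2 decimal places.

Proportions for morphospecies II (n=89): 3/89=0.0337, 20/89=0.2247, 21/89=0.2360, 44/89=0.4944, 1/89=0.0112
Σpᵢ² = 0.0337² + 0.2247² + 0.2360² + 0.4944² + 0.0112² = 0.001136 + 0.050490 + 0.055696 + 0.244431 + 0.000125 = 0.351878
B = 1 / 0.351878 = 2.8419
Bₛ = (B − 1)/(n − 1) = (2.8419 − 1)/(5 − 1) = 1.8419/4 = 0.4605

0.46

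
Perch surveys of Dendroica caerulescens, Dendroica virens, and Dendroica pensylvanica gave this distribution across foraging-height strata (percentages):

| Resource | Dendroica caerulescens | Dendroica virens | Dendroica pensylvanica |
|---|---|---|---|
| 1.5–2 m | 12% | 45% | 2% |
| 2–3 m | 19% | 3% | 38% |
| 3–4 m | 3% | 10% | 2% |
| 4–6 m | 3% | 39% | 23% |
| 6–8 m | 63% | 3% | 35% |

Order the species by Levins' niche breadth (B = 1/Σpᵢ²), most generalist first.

Dendroica pensylvanica > Dendroica virens > Dendroica caerulescens

Convert percentages to proportions (divide by 100).
Σp_caerᵢ² = 0.12² + 0.19² + 0.03² + 0.03² + 0.63² = 0.0144 + 0.0361 + 0.0009 + 0.0009 + 0.3969 = 0.4492
B_caer = 1 / 0.4492 = 2.2262
Σp_vireᵢ² = 0.45² + 0.03² + 0.10² + 0.39² + 0.03² = 0.2025 + 0.0009 + 0.0100 + 0.1521 + 0.0009 = 0.3664
B_vire = 1 / 0.3664 = 2.7293
Σp_pensᵢ² = 0.02² + 0.38² + 0.02² + 0.23² + 0.35² = 0.0004 + 0.1444 + 0.0004 + 0.0529 + 0.1225 = 0.3206
B_pens = 1 / 0.3206 = 3.1192
Ranking by B (broadest → narrowest): Dendroica pensylvanica (3.12) > Dendroica virens (2.73) > Dendroica caerulescens (2.23)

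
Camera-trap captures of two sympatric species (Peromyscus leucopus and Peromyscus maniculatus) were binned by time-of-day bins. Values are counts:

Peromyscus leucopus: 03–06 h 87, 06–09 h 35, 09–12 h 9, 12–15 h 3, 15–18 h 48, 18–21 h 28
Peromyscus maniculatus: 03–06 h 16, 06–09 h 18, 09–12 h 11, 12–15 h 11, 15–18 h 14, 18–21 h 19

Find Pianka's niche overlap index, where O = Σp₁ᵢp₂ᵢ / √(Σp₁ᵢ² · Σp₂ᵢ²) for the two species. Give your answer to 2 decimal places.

0.83

Proportions for Peromyscus leucopus (n=210): 87/210=0.4143, 35/210=0.1667, 9/210=0.0429, 3/210=0.0143, 48/210=0.2286, 28/210=0.1333
Proportions for Peromyscus maniculatus (n=89): 16/89=0.1798, 18/89=0.2022, 11/89=0.1236, 11/89=0.1236, 14/89=0.1573, 19/89=0.2135
Σ p₁ᵢp₂ᵢ = 0.074491 + 0.033707 + 0.005302 + 0.001767 + 0.035959 + 0.028460 = 0.179686
Σp_1ᵢ² = 0.4143² + 0.1667² + 0.0429² + 0.0143² + 0.2286² + 0.1333² = 0.171644 + 0.027789 + 0.001840 + 0.000204 + 0.052258 + 0.017769 = 0.271504
Σp_2ᵢ² = 0.1798² + 0.2022² + 0.1236² + 0.1236² + 0.1573² + 0.2135² = 0.032328 + 0.040885 + 0.015277 + 0.015277 + 0.024743 + 0.045582 = 0.174092
O = 0.179686 / √(0.271504 × 0.174092) = 0.179686 / 0.2174090 = 0.8265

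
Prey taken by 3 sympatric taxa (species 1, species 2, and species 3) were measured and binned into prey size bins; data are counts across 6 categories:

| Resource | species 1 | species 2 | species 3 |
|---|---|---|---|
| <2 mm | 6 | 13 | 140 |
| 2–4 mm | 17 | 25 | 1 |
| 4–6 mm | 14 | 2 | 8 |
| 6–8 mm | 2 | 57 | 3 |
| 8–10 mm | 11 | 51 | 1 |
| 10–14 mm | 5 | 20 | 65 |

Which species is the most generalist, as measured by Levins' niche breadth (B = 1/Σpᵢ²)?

species 1

Proportions for species 1 (n=55): 6/55=0.1091, 17/55=0.3091, 14/55=0.2545, 2/55=0.0364, 11/55=0.2000, 5/55=0.0909
Proportions for species 2 (n=168): 13/168=0.0774, 25/168=0.1488, 2/168=0.0119, 57/168=0.3393, 51/168=0.3036, 20/168=0.1190
Proportions for species 3 (n=218): 140/218=0.6422, 1/218=0.0046, 8/218=0.0367, 3/218=0.0138, 1/218=0.0046, 65/218=0.2982
Σp_1ᵢ² = 0.1091² + 0.3091² + 0.2545² + 0.0364² + 0.2000² + 0.0909² = 0.011903 + 0.095543 + 0.064770 + 0.001325 + 0.040000 + 0.008263 = 0.221804
B_1 = 1 / 0.221804 = 4.5085
Σp_2ᵢ² = 0.0774² + 0.1488² + 0.0119² + 0.3393² + 0.3036² + 0.1190² = 0.005991 + 0.022141 + 0.000142 + 0.115124 + 0.092173 + 0.014161 = 0.249732
B_2 = 1 / 0.249732 = 4.0043
Σp_3ᵢ² = 0.6422² + 0.0046² + 0.0367² + 0.0138² + 0.0046² + 0.2982² = 0.412421 + 0.000021 + 0.001347 + 0.000190 + 0.000021 + 0.088923 = 0.502923
B_3 = 1 / 0.502923 = 1.9884
Highest B → broadest niche (most generalist): species 1 (B = 4.51).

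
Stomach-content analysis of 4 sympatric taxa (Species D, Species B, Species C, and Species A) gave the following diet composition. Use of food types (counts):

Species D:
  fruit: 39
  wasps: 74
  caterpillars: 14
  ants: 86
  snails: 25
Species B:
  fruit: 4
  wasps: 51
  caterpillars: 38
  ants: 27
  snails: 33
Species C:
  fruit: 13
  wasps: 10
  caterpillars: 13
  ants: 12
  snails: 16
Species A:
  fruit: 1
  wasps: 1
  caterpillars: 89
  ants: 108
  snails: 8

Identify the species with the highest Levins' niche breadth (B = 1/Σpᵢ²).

Species C

Proportions for Species D (n=238): 39/238=0.1639, 74/238=0.3109, 14/238=0.0588, 86/238=0.3613, 25/238=0.1050
Proportions for Species B (n=153): 4/153=0.0261, 51/153=0.3333, 38/153=0.2484, 27/153=0.1765, 33/153=0.2157
Proportions for Species C (n=64): 13/64=0.2031, 10/64=0.1563, 13/64=0.2031, 12/64=0.1875, 16/64=0.2500
Proportions for Species A (n=207): 1/207=0.0048, 1/207=0.0048, 89/207=0.4300, 108/207=0.5217, 8/207=0.0386
Σp_Dᵢ² = 0.1639² + 0.3109² + 0.0588² + 0.3613² + 0.1050² = 0.026863 + 0.096659 + 0.003457 + 0.130538 + 0.011025 = 0.268542
B_D = 1 / 0.268542 = 3.7238
Σp_Bᵢ² = 0.0261² + 0.3333² + 0.2484² + 0.1765² + 0.2157² = 0.000681 + 0.111089 + 0.061703 + 0.031152 + 0.046526 = 0.251151
B_B = 1 / 0.251151 = 3.9817
Σp_Cᵢ² = 0.2031² + 0.1563² + 0.2031² + 0.1875² + 0.2500² = 0.041250 + 0.024430 + 0.041250 + 0.035156 + 0.062500 = 0.204586
B_C = 1 / 0.204586 = 4.8879
Σp_Aᵢ² = 0.0048² + 0.0048² + 0.4300² + 0.5217² + 0.0386² = 0.000023 + 0.000023 + 0.184900 + 0.272171 + 0.001490 = 0.458607
B_A = 1 / 0.458607 = 2.1805
Highest B → broadest niche (most generalist): Species C (B = 4.89).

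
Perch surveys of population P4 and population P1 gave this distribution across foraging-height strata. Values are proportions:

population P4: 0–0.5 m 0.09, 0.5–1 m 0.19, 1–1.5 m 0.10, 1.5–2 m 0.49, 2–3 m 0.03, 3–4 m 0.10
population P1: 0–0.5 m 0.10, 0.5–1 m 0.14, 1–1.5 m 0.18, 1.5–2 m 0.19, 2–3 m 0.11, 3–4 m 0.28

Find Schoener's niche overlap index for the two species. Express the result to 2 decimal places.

0.65

Σ|p₁ᵢ − p₂ᵢ| = 0.01 + 0.05 + 0.08 + 0.30 + 0.08 + 0.18 = 0.70
D = 1 − ½ × 0.70 = 1 − 0.350 = 0.6500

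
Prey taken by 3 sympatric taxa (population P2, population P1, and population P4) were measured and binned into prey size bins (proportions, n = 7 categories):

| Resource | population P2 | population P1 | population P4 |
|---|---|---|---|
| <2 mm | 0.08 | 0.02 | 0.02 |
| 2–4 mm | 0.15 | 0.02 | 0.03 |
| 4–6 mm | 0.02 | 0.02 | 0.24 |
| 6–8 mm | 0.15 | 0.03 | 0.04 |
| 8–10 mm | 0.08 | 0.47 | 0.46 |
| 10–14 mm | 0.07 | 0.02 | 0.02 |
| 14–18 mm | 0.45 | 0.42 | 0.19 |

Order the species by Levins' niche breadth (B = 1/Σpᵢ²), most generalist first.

Σp_P2ᵢ² = 0.08² + 0.15² + 0.02² + 0.15² + 0.08² + 0.07² + 0.45² = 0.0064 + 0.0225 + 0.0004 + 0.0225 + 0.0064 + 0.0049 + 0.2025 = 0.2656
B_P2 = 1 / 0.2656 = 3.7651
Σp_P1ᵢ² = 0.02² + 0.02² + 0.02² + 0.03² + 0.47² + 0.02² + 0.42² = 0.0004 + 0.0004 + 0.0004 + 0.0009 + 0.2209 + 0.0004 + 0.1764 = 0.3998
B_P1 = 1 / 0.3998 = 2.5013
Σp_P4ᵢ² = 0.02² + 0.03² + 0.24² + 0.04² + 0.46² + 0.02² + 0.19² = 0.0004 + 0.0009 + 0.0576 + 0.0016 + 0.2116 + 0.0004 + 0.0361 = 0.3086
B_P4 = 1 / 0.3086 = 3.2404
Ranking by B (broadest → narrowest): population P2 (3.77) > population P4 (3.24) > population P1 (2.50)

population P2 > population P4 > population P1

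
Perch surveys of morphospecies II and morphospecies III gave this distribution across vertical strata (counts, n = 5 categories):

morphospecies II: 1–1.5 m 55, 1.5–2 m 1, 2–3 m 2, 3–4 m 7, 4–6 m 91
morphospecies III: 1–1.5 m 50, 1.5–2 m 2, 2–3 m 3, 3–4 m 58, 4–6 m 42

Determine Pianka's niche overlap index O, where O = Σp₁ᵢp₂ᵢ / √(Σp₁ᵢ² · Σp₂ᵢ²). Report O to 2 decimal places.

0.75

Proportions for morphospecies II (n=156): 55/156=0.3526, 1/156=0.0064, 2/156=0.0128, 7/156=0.0449, 91/156=0.5833
Proportions for morphospecies III (n=155): 50/155=0.3226, 2/155=0.0129, 3/155=0.0194, 58/155=0.3742, 42/155=0.2710
Σ p₁ᵢp₂ᵢ = 0.113749 + 0.000083 + 0.000248 + 0.016802 + 0.158074 = 0.288956
Σp_1ᵢ² = 0.3526² + 0.0064² + 0.0128² + 0.0449² + 0.5833² = 0.124327 + 0.000041 + 0.000164 + 0.002016 + 0.340239 = 0.466787
Σp_2ᵢ² = 0.3226² + 0.0129² + 0.0194² + 0.3742² + 0.2710² = 0.104071 + 0.000166 + 0.000376 + 0.140026 + 0.073441 = 0.318080
O = 0.288956 / √(0.466787 × 0.318080) = 0.288956 / 0.3853253 = 0.7499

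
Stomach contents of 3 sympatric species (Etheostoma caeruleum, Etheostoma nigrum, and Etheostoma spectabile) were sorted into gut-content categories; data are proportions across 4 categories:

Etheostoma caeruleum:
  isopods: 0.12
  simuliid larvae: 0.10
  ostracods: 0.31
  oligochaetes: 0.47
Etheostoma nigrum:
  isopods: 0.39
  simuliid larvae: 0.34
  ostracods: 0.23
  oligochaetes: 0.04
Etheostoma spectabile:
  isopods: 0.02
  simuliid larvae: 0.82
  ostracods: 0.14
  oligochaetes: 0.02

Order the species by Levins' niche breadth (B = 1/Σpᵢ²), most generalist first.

Σp_caerᵢ² = 0.12² + 0.10² + 0.31² + 0.47² = 0.0144 + 0.0100 + 0.0961 + 0.2209 = 0.3414
B_caer = 1 / 0.3414 = 2.9291
Σp_nigrᵢ² = 0.39² + 0.34² + 0.23² + 0.04² = 0.1521 + 0.1156 + 0.0529 + 0.0016 = 0.3222
B_nigr = 1 / 0.3222 = 3.1037
Σp_specᵢ² = 0.02² + 0.82² + 0.14² + 0.02² = 0.0004 + 0.6724 + 0.0196 + 0.0004 = 0.6928
B_spec = 1 / 0.6928 = 1.4434
Ranking by B (broadest → narrowest): Etheostoma nigrum (3.10) > Etheostoma caeruleum (2.93) > Etheostoma spectabile (1.44)

Etheostoma nigrum > Etheostoma caeruleum > Etheostoma spectabile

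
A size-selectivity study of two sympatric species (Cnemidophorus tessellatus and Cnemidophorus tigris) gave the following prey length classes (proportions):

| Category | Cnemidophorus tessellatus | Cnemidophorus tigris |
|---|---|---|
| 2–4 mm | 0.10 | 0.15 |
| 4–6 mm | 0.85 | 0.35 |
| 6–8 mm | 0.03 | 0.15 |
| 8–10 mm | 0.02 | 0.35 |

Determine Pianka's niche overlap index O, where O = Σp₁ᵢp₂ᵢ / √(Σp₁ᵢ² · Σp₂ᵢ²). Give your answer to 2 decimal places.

0.70

Σ p₁ᵢp₂ᵢ = 0.0150 + 0.2975 + 0.0045 + 0.0070 = 0.3240
Σp_1ᵢ² = 0.10² + 0.85² + 0.03² + 0.02² = 0.0100 + 0.7225 + 0.0009 + 0.0004 = 0.7338
Σp_2ᵢ² = 0.15² + 0.35² + 0.15² + 0.35² = 0.0225 + 0.1225 + 0.0225 + 0.1225 = 0.2900
O = 0.3240 / √(0.7338 × 0.2900) = 0.3240 / 0.46130 = 0.7024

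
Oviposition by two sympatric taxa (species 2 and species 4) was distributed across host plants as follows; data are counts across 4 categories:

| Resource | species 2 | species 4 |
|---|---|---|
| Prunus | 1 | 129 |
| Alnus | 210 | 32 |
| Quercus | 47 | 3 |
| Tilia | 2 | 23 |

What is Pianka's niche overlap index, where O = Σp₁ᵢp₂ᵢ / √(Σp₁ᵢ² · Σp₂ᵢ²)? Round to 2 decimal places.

0.24

Proportions for species 2 (n=260): 1/260=0.0038, 210/260=0.8077, 47/260=0.1808, 2/260=0.0077
Proportions for species 4 (n=187): 129/187=0.6898, 32/187=0.1711, 3/187=0.0160, 23/187=0.1230
Σ p₁ᵢp₂ᵢ = 0.002621 + 0.138197 + 0.002893 + 0.000947 = 0.144658
Σp_1ᵢ² = 0.0038² + 0.8077² + 0.1808² + 0.0077² = 0.000014 + 0.652379 + 0.032689 + 0.000059 = 0.685141
Σp_2ᵢ² = 0.6898² + 0.1711² + 0.0160² + 0.1230² = 0.475824 + 0.029275 + 0.000256 + 0.015129 = 0.520484
O = 0.144658 / √(0.685141 × 0.520484) = 0.144658 / 0.5971641 = 0.2422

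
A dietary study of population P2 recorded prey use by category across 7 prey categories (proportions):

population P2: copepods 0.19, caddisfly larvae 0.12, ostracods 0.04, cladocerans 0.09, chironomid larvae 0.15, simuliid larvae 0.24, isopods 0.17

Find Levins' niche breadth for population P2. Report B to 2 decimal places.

Σpᵢ² = 0.19² + 0.12² + 0.04² + 0.09² + 0.15² + 0.24² + 0.17² = 0.0361 + 0.0144 + 0.0016 + 0.0081 + 0.0225 + 0.0576 + 0.0289 = 0.1692
B = 1 / 0.1692 = 5.9102

5.91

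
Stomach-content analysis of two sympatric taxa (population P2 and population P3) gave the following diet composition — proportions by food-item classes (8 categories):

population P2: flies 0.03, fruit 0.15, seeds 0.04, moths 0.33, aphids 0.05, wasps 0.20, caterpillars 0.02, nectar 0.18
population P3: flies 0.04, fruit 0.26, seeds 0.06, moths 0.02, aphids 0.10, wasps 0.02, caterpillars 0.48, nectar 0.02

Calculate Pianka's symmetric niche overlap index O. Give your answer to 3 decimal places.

0.278

Σ p₁ᵢp₂ᵢ = 0.0012 + 0.0390 + 0.0024 + 0.0066 + 0.0050 + 0.0040 + 0.0096 + 0.0036 = 0.0714
Σp_1ᵢ² = 0.03² + 0.15² + 0.04² + 0.33² + 0.05² + 0.20² + 0.02² + 0.18² = 0.0009 + 0.0225 + 0.0016 + 0.1089 + 0.0025 + 0.0400 + 0.0004 + 0.0324 = 0.2092
Σp_2ᵢ² = 0.04² + 0.26² + 0.06² + 0.02² + 0.10² + 0.02² + 0.48² + 0.02² = 0.0016 + 0.0676 + 0.0036 + 0.0004 + 0.0100 + 0.0004 + 0.2304 + 0.0004 = 0.3144
O = 0.0714 / √(0.2092 × 0.3144) = 0.0714 / 0.256461 = 0.27840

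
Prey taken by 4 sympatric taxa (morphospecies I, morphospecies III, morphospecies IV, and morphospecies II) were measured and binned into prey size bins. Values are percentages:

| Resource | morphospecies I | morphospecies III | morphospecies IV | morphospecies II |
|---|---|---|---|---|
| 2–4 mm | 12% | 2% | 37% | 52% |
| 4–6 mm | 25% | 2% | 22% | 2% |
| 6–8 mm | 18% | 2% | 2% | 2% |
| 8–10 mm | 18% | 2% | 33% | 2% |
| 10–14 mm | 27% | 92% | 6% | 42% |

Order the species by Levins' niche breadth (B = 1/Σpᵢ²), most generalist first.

Convert percentages to proportions (divide by 100).
Σp_Iᵢ² = 0.12² + 0.25² + 0.18² + 0.18² + 0.27² = 0.0144 + 0.0625 + 0.0324 + 0.0324 + 0.0729 = 0.2146
B_I = 1 / 0.2146 = 4.6598
Σp_IIIᵢ² = 0.02² + 0.02² + 0.02² + 0.02² + 0.92² = 0.0004 + 0.0004 + 0.0004 + 0.0004 + 0.8464 = 0.8480
B_III = 1 / 0.8480 = 1.1792
Σp_IVᵢ² = 0.37² + 0.22² + 0.02² + 0.33² + 0.06² = 0.1369 + 0.0484 + 0.0004 + 0.1089 + 0.0036 = 0.2982
B_IV = 1 / 0.2982 = 3.3535
Σp_IIᵢ² = 0.52² + 0.02² + 0.02² + 0.02² + 0.42² = 0.2704 + 0.0004 + 0.0004 + 0.0004 + 0.1764 = 0.4480
B_II = 1 / 0.4480 = 2.2321
Ranking by B (broadest → narrowest): morphospecies I (4.66) > morphospecies IV (3.35) > morphospecies II (2.23) > morphospecies III (1.18)

morphospecies I > morphospecies IV > morphospecies II > morphospecies III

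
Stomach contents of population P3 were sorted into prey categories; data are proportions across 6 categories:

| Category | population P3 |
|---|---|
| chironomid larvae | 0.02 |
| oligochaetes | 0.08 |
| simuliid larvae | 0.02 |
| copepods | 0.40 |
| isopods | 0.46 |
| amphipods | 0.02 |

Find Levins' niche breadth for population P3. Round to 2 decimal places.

Σpᵢ² = 0.02² + 0.08² + 0.02² + 0.40² + 0.46² + 0.02² = 0.0004 + 0.0064 + 0.0004 + 0.1600 + 0.2116 + 0.0004 = 0.3792
B = 1 / 0.3792 = 2.6371

2.64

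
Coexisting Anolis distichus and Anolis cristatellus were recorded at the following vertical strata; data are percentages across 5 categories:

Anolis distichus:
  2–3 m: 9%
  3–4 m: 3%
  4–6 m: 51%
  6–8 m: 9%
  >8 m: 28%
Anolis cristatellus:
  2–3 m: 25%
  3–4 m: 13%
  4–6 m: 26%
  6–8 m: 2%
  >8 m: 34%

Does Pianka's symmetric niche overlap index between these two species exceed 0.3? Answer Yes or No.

Convert percentages to proportions (divide by 100).
Σ p₁ᵢp₂ᵢ = 0.0225 + 0.0039 + 0.1326 + 0.0018 + 0.0952 = 0.2560
Σp_1ᵢ² = 0.09² + 0.03² + 0.51² + 0.09² + 0.28² = 0.0081 + 0.0009 + 0.2601 + 0.0081 + 0.0784 = 0.3556
Σp_2ᵢ² = 0.25² + 0.13² + 0.26² + 0.02² + 0.34² = 0.0625 + 0.0169 + 0.0676 + 0.0004 + 0.1156 = 0.2630
O = 0.2560 / √(0.3556 × 0.2630) = 0.2560 / 0.30581 = 0.8371
O = 0.8371 > 0.3 → Yes.

Yes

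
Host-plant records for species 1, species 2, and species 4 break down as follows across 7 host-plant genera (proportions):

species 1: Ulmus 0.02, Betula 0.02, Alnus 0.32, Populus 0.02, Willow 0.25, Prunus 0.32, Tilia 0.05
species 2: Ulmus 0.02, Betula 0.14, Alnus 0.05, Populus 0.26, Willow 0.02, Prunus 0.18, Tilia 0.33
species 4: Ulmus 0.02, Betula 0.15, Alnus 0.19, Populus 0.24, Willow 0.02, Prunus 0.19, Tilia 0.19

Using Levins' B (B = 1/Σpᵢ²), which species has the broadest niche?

species 4

Σp_1ᵢ² = 0.02² + 0.02² + 0.32² + 0.02² + 0.25² + 0.32² + 0.05² = 0.0004 + 0.0004 + 0.1024 + 0.0004 + 0.0625 + 0.1024 + 0.0025 = 0.2710
B_1 = 1 / 0.2710 = 3.6900
Σp_2ᵢ² = 0.02² + 0.14² + 0.05² + 0.26² + 0.02² + 0.18² + 0.33² = 0.0004 + 0.0196 + 0.0025 + 0.0676 + 0.0004 + 0.0324 + 0.1089 = 0.2318
B_2 = 1 / 0.2318 = 4.3141
Σp_4ᵢ² = 0.02² + 0.15² + 0.19² + 0.24² + 0.02² + 0.19² + 0.19² = 0.0004 + 0.0225 + 0.0361 + 0.0576 + 0.0004 + 0.0361 + 0.0361 = 0.1892
B_4 = 1 / 0.1892 = 5.2854
Highest B → broadest niche (most generalist): species 4 (B = 5.29).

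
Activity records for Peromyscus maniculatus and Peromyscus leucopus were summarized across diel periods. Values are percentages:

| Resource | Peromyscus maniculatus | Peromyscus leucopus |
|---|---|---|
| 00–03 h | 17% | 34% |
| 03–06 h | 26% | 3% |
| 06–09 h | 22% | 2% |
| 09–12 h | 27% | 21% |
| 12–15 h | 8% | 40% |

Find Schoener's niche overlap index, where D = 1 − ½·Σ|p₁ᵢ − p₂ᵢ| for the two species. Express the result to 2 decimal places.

Convert percentages to proportions (divide by 100).
Σ|p₁ᵢ − p₂ᵢ| = 0.17 + 0.23 + 0.20 + 0.06 + 0.32 = 0.98
D = 1 − ½ × 0.98 = 1 − 0.490 = 0.5100

0.51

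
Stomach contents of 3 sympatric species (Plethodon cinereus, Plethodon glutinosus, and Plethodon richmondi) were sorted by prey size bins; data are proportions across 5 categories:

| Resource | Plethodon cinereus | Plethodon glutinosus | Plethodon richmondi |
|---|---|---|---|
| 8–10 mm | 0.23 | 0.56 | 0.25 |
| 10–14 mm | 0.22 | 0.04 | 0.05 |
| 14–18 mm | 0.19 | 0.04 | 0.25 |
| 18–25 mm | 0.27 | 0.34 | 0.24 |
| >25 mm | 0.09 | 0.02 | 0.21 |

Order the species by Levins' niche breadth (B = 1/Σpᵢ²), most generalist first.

Plethodon cinereus > Plethodon richmondi > Plethodon glutinosus

Σp_cineᵢ² = 0.23² + 0.22² + 0.19² + 0.27² + 0.09² = 0.0529 + 0.0484 + 0.0361 + 0.0729 + 0.0081 = 0.2184
B_cine = 1 / 0.2184 = 4.5788
Σp_glutᵢ² = 0.56² + 0.04² + 0.04² + 0.34² + 0.02² = 0.3136 + 0.0016 + 0.0016 + 0.1156 + 0.0004 = 0.4328
B_glut = 1 / 0.4328 = 2.3105
Σp_richᵢ² = 0.25² + 0.05² + 0.25² + 0.24² + 0.21² = 0.0625 + 0.0025 + 0.0625 + 0.0576 + 0.0441 = 0.2292
B_rich = 1 / 0.2292 = 4.3630
Ranking by B (broadest → narrowest): Plethodon cinereus (4.58) > Plethodon richmondi (4.36) > Plethodon glutinosus (2.31)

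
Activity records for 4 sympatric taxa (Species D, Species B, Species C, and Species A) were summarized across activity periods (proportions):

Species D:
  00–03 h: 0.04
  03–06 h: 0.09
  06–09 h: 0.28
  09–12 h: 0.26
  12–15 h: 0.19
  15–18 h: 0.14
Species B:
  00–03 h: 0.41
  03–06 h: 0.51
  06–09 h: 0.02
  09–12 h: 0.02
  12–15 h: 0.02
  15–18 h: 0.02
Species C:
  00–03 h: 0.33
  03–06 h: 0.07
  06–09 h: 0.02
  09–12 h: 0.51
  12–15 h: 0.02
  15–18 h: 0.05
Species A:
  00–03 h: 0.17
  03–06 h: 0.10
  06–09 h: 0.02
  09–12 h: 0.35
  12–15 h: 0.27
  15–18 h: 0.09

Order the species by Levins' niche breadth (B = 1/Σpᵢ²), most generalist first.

Species D > Species A > Species C > Species B

Σp_Dᵢ² = 0.04² + 0.09² + 0.28² + 0.26² + 0.19² + 0.14² = 0.0016 + 0.0081 + 0.0784 + 0.0676 + 0.0361 + 0.0196 = 0.2114
B_D = 1 / 0.2114 = 4.7304
Σp_Bᵢ² = 0.41² + 0.51² + 0.02² + 0.02² + 0.02² + 0.02² = 0.1681 + 0.2601 + 0.0004 + 0.0004 + 0.0004 + 0.0004 = 0.4298
B_B = 1 / 0.4298 = 2.3267
Σp_Cᵢ² = 0.33² + 0.07² + 0.02² + 0.51² + 0.02² + 0.05² = 0.1089 + 0.0049 + 0.0004 + 0.2601 + 0.0004 + 0.0025 = 0.3772
B_C = 1 / 0.3772 = 2.6511
Σp_Aᵢ² = 0.17² + 0.10² + 0.02² + 0.35² + 0.27² + 0.09² = 0.0289 + 0.0100 + 0.0004 + 0.1225 + 0.0729 + 0.0081 = 0.2428
B_A = 1 / 0.2428 = 4.1186
Ranking by B (broadest → narrowest): Species D (4.73) > Species A (4.12) > Species C (2.65) > Species B (2.33)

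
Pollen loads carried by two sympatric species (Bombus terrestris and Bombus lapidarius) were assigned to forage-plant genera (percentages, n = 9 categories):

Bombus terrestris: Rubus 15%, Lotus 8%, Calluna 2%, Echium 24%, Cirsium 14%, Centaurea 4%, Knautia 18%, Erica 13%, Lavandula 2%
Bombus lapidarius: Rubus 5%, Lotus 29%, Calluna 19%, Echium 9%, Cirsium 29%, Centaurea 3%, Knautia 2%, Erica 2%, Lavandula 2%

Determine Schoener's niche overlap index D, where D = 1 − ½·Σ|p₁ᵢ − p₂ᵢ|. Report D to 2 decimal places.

0.47

Convert percentages to proportions (divide by 100).
Σ|p₁ᵢ − p₂ᵢ| = 0.10 + 0.21 + 0.17 + 0.15 + 0.15 + 0.01 + 0.16 + 0.11 + 0.00 = 1.06
D = 1 − ½ × 1.06 = 1 − 0.530 = 0.4700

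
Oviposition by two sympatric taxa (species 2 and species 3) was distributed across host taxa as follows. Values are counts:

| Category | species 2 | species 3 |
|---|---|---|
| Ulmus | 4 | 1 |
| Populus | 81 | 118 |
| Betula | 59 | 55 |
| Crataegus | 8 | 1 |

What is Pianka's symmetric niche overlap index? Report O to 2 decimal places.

0.98

Proportions for species 2 (n=152): 4/152=0.0263, 81/152=0.5329, 59/152=0.3882, 8/152=0.0526
Proportions for species 3 (n=175): 1/175=0.0057, 118/175=0.6743, 55/175=0.3143, 1/175=0.0057
Σ p₁ᵢp₂ᵢ = 0.000150 + 0.359334 + 0.122011 + 0.000300 = 0.481795
Σp_1ᵢ² = 0.0263² + 0.5329² + 0.3882² + 0.0526² = 0.000692 + 0.283982 + 0.150699 + 0.002767 = 0.438140
Σp_2ᵢ² = 0.0057² + 0.6743² + 0.3143² + 0.0057² = 0.000032 + 0.454680 + 0.098784 + 0.000032 = 0.553528
O = 0.481795 / √(0.438140 × 0.553528) = 0.481795 / 0.4924660 = 0.9783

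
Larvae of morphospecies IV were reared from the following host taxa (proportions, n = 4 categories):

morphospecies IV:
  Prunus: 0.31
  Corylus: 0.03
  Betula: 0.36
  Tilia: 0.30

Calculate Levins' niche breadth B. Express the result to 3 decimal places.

3.159

Σpᵢ² = 0.31² + 0.03² + 0.36² + 0.30² = 0.0961 + 0.0009 + 0.1296 + 0.0900 = 0.3166
B = 1 / 0.3166 = 3.15856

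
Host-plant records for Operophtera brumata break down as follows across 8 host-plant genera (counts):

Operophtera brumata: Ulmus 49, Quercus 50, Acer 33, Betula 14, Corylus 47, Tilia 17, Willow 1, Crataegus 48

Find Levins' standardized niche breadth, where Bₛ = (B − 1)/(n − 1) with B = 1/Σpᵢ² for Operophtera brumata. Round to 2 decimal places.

Proportions for Operophtera brumata (n=259): 49/259=0.1892, 50/259=0.1931, 33/259=0.1274, 14/259=0.0541, 47/259=0.1815, 17/259=0.0656, 1/259=0.0039, 48/259=0.1853
Σpᵢ² = 0.1892² + 0.1931² + 0.1274² + 0.0541² + 0.1815² + 0.0656² + 0.0039² + 0.1853² = 0.035797 + 0.037288 + 0.016231 + 0.002927 + 0.032942 + 0.004303 + 0.000015 + 0.034336 = 0.163839
B = 1 / 0.163839 = 6.1036
Bₛ = (B − 1)/(n − 1) = (6.1036 − 1)/(8 − 1) = 5.1036/7 = 0.7291

0.73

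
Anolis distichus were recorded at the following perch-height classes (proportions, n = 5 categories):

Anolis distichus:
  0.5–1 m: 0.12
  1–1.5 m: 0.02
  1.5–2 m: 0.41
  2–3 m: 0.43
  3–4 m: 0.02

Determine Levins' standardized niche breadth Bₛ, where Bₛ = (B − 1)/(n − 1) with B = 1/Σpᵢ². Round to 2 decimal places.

Σpᵢ² = 0.12² + 0.02² + 0.41² + 0.43² + 0.02² = 0.0144 + 0.0004 + 0.1681 + 0.1849 + 0.0004 = 0.3682
B = 1 / 0.3682 = 2.7159
Bₛ = (B − 1)/(n − 1) = (2.7159 − 1)/(5 − 1) = 1.7159/4 = 0.4290

0.43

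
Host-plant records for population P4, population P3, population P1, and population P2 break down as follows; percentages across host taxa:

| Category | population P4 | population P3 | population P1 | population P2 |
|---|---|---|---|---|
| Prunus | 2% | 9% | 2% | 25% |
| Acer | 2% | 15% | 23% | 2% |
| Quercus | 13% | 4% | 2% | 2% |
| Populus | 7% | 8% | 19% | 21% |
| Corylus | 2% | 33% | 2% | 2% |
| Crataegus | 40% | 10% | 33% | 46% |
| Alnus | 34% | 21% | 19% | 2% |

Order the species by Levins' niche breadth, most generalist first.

population P3 > population P1 > population P4 > population P2

Convert percentages to proportions (divide by 100).
Σp_P4ᵢ² = 0.02² + 0.02² + 0.13² + 0.07² + 0.02² + 0.40² + 0.34² = 0.0004 + 0.0004 + 0.0169 + 0.0049 + 0.0004 + 0.1600 + 0.1156 = 0.2986
B_P4 = 1 / 0.2986 = 3.3490
Σp_P3ᵢ² = 0.09² + 0.15² + 0.04² + 0.08² + 0.33² + 0.10² + 0.21² = 0.0081 + 0.0225 + 0.0016 + 0.0064 + 0.1089 + 0.0100 + 0.0441 = 0.2016
B_P3 = 1 / 0.2016 = 4.9603
Σp_P1ᵢ² = 0.02² + 0.23² + 0.02² + 0.19² + 0.02² + 0.33² + 0.19² = 0.0004 + 0.0529 + 0.0004 + 0.0361 + 0.0004 + 0.1089 + 0.0361 = 0.2352
B_P1 = 1 / 0.2352 = 4.2517
Σp_P2ᵢ² = 0.25² + 0.02² + 0.02² + 0.21² + 0.02² + 0.46² + 0.02² = 0.0625 + 0.0004 + 0.0004 + 0.0441 + 0.0004 + 0.2116 + 0.0004 = 0.3198
B_P2 = 1 / 0.3198 = 3.1270
Ranking by B (broadest → narrowest): population P3 (4.96) > population P1 (4.25) > population P4 (3.35) > population P2 (3.13)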